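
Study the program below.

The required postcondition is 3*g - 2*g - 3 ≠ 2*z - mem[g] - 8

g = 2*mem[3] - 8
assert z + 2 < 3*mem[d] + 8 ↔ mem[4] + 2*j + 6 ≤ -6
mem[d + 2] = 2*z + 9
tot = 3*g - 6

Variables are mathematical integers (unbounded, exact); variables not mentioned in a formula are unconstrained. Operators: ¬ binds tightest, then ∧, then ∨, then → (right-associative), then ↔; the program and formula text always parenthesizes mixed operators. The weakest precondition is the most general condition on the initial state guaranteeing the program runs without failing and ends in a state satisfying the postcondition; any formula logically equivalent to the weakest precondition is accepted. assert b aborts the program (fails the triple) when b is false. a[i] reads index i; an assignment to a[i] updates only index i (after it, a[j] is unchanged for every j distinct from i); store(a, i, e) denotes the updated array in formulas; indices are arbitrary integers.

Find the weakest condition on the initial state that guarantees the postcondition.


Working backward. After the program, the postcondition 3*g - 2*g - 3 ≠ 2*z - mem[g] - 8 must hold; in canonical form it is mem[g] + g ≠ 2*z - 5.
Before tot := 3*g - 6: mem[g] + g ≠ 2*z - 5
Before mem[d + 2] := 2*z + 9: store(mem, d + 2, 2*z + 9)[g] + g ≠ 2*z - 5
Before assert z + 2 < 3*mem[d] + 8 ↔ mem[4] + 2*j + 6 ≤ -6: (z < 3*mem[d] + 6 ↔ mem[4] + 2*j ≤ -12) ∧ store(mem, d + 2, 2*z + 9)[g] + g ≠ 2*z - 5
Before g := 2*mem[3] - 8: (z < 3*mem[d] + 6 ↔ mem[4] + 2*j ≤ -12) ∧ 2*mem[3] + store(mem, d + 2, 2*z + 9)[2*mem[3] - 8] ≠ 2*z + 3
Answer: WP = (z < 3*mem[d] + 6 ↔ mem[4] + 2*j ≤ -12) ∧ 2*mem[3] + store(mem, d + 2, 2*z + 9)[2*mem[3] - 8] ≠ 2*z + 3


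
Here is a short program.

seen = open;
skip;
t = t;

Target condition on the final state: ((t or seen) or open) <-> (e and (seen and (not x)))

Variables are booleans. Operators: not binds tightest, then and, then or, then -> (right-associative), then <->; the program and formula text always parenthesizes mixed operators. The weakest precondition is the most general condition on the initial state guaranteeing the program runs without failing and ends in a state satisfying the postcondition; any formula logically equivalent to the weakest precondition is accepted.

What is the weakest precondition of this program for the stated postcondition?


Working backward. After the program, the postcondition ((t or seen) or open) <-> (e and (seen and (not x))) must hold; in canonical form it is (t or seen or open) <-> (e and seen and (not x)).
Before t := t: (t or seen or open) <-> (e and seen and (not x))
Before skip: (t or seen or open) <-> (e and seen and (not x))
Before seen := open: (t or open) <-> (e and open and (not x))
Answer: WP = (t or open) <-> (e and open and (not x))


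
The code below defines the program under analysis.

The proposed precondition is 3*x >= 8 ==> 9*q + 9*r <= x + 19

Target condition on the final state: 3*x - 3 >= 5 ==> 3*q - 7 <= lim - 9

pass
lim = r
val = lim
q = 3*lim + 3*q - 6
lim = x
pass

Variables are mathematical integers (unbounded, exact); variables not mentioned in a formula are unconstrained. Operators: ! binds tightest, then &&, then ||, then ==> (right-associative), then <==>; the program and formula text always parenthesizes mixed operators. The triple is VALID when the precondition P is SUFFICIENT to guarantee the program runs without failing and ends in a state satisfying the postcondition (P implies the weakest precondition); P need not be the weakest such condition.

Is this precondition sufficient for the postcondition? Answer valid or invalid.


Working backward. After the program, the postcondition 3*x - 3 >= 5 ==> 3*q - 7 <= lim - 9 must hold; in canonical form it is 3*x >= 8 ==> 3*q <= lim - 2.
Before skip: 3*x >= 8 ==> 3*q <= lim - 2
Before lim := x: 3*x >= 8 ==> 3*q <= x - 2
Before q := 3*lim + 3*q - 6: 3*x >= 8 ==> 9*lim + 9*q <= x + 16
Before val := lim: 3*x >= 8 ==> 9*lim + 9*q <= x + 16
Before lim := r: 3*x >= 8 ==> 9*q + 9*r <= x + 16
Before skip: 3*x >= 8 ==> 9*q + 9*r <= x + 16
The weakest precondition is 3*x >= 8 ==> 9*q + 9*r <= x + 16.
Check whether 3*x >= 8 ==> 9*q + 9*r <= x + 19 implies it.
Countermodel: at the initial state q = 3, r = 0, x = 10, the precondition holds but the weakest precondition fails.
Answer: invalid


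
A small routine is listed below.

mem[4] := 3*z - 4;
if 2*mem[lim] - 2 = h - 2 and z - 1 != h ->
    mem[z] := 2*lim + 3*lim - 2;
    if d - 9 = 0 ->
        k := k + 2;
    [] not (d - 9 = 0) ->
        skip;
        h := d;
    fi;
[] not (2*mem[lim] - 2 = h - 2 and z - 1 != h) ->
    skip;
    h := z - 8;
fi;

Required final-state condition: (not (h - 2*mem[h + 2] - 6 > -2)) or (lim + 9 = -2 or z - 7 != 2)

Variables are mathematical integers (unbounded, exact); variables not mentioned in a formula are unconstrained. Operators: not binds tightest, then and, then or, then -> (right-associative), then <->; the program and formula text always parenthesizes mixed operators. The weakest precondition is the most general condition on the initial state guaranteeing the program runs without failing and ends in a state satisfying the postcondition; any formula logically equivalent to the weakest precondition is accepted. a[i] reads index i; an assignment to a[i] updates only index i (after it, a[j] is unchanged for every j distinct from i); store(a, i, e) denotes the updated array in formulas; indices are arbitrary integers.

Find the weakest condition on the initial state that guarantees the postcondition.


Working backward. After the program, the postcondition (not (h - 2*mem[h + 2] - 6 > -2)) or (lim + 9 = -2 or z - 7 != 2) must hold; in canonical form it is (not (h > 2*mem[h + 2] + 4)) or lim = -11 or z != 9.
Then branch requires (d = 9 -> ((not (h > 2*store(mem, z, 5*lim - 2)[h + 2] + 4)) or lim = -11 or z != 9)) and ((not (d = 9)) -> ((not (d > 2*store(mem, z, 5*lim - 2)[d + 2] + 4)) or lim = -11 or z != 9)); else branch requires (not (z > 2*mem[z - 6] + 12)) or lim = -11 or z != 9.
Before the if: ((2*mem[lim] = h and z != h + 1) -> ((d = 9 -> ((not (h > 2*store(mem, z, 5*lim - 2)[h + 2] + 4)) or lim = -11 or z != 9)) and ((not (d = 9)) -> ((not (d > 2*store(mem, z, 5*lim - 2)[d + 2] + 4)) or lim = -11 or z != 9)))) and ((not (2*mem[lim] = h and z != h + 1)) -> ((not (z > 2*mem[z - 6] + 12)) or lim = -11 or z != 9))
Before mem[4] := 3*z - 4: ((2*store(mem, 4, 3*z - 4)[lim] = h and z != h + 1) -> ((d = 9 -> ((not (h > 2*store(store(mem, 4, 3*z - 4), z, 5*lim - 2)[h + 2] + 4)) or lim = -11 or z != 9)) and ((not (d = 9)) -> ((not (d > 2*store(store(mem, 4, 3*z - 4), z, 5*lim - 2)[d + 2] + 4)) or lim = -11 or z != 9)))) and ((not (2*store(mem, 4, 3*z - 4)[lim] = h and z != h + 1)) -> ((not (z > 2*store(mem, 4, 3*z - 4)[z - 6] + 12)) or lim = -11 or z != 9))
Answer: WP = ((2*store(mem, 4, 3*z - 4)[lim] = h and z != h + 1) -> ((d = 9 -> ((not (h > 2*store(store(mem, 4, 3*z - 4), z, 5*lim - 2)[h + 2] + 4)) or lim = -11 or z != 9)) and ((not (d = 9)) -> ((not (d > 2*store(store(mem, 4, 3*z - 4), z, 5*lim - 2)[d + 2] + 4)) or lim = -11 or z != 9)))) and ((not (2*store(mem, 4, 3*z - 4)[lim] = h and z != h + 1)) -> ((not (z > 2*store(mem, 4, 3*z - 4)[z - 6] + 12)) or lim = -11 or z != 9))


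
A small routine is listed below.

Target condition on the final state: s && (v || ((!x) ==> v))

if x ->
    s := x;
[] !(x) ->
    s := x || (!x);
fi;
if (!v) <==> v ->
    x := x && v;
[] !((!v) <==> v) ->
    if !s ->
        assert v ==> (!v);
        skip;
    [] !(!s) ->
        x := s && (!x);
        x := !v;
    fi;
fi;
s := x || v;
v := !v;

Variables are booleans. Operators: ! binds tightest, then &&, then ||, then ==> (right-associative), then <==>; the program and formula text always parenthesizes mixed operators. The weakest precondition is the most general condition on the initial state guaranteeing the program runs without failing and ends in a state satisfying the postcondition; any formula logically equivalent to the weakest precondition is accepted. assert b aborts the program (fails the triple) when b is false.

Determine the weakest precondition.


Working backward. After the program, s && (v || ((!x) ==> v)) must hold.
Before v := !v: s && ((!v) || ((!x) ==> (!v)))
Before s := x || v: (x || v) && ((!v) || ((!x) ==> (!v)))
Then branch requires ((x && v) || v) && ((!v) || ((!(x && v)) ==> (!v))); else branch requires ((!s) ==> ((v ==> (!v)) && (x || v) && ((!v) || ((!x) ==> (!v))))) && (s ==> ((!v) || (v ==> (!v)))).
Before the if: (((!v) <==> v) ==> (((x && v) || v) && ((!v) || ((!(x && v)) ==> (!v))))) && ((!((!v) <==> v)) ==> (((!s) ==> ((v ==> (!v)) && (x || v) && ((!v) || ((!x) ==> (!v))))) && (s ==> ((!v) || (v ==> (!v))))))
Then branch requires (((!v) <==> v) ==> (((x && v) || v) && ((!v) || ((!(x && v)) ==> (!v))))) && ((!((!v) <==> v)) ==> (((!x) ==> ((v ==> (!v)) && (x || v) && ((!v) || ((!x) ==> (!v))))) && (x ==> ((!v) || (v ==> (!v)))))); else branch requires (((!v) <==> v) ==> (((x && v) || v) && ((!v) || ((!(x && v)) ==> (!v))))) && ((!((!v) <==> v)) ==> ((!v) || (v ==> (!v)))).
Before the if: (x ==> ((((!v) <==> v) ==> (((x && v) || v) && ((!v) || ((!(x && v)) ==> (!v))))) && ((!((!v) <==> v)) ==> (((!x) ==> ((v ==> (!v)) && (x || v) && ((!v) || ((!x) ==> (!v))))) && (x ==> ((!v) || (v ==> (!v)))))))) && ((!x) ==> ((((!v) <==> v) ==> (((x && v) || v) && ((!v) || ((!(x && v)) ==> (!v))))) && ((!((!v) <==> v)) ==> ((!v) || (v ==> (!v))))))
Answer: WP = (x ==> ((((!v) <==> v) ==> (((x && v) || v) && ((!v) || ((!(x && v)) ==> (!v))))) && ((!((!v) <==> v)) ==> (((!x) ==> ((v ==> (!v)) && (x || v) && ((!v) || ((!x) ==> (!v))))) && (x ==> ((!v) || (v ==> (!v)))))))) && ((!x) ==> ((((!v) <==> v) ==> (((x && v) || v) && ((!v) || ((!(x && v)) ==> (!v))))) && ((!((!v) <==> v)) ==> ((!v) || (v ==> (!v))))))


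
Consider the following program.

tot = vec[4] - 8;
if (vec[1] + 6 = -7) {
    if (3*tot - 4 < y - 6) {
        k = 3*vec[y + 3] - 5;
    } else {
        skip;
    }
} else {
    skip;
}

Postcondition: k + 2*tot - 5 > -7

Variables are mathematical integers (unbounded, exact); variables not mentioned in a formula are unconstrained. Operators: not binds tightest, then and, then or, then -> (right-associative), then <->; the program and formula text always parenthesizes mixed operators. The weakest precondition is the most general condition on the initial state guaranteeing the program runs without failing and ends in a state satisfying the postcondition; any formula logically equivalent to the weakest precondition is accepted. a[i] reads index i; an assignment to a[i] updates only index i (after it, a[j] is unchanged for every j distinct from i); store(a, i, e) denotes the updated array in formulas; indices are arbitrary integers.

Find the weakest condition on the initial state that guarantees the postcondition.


Working backward. After the program, the postcondition k + 2*tot - 5 > -7 must hold; in canonical form it is k + 2*tot > -2.
Then branch requires (3*tot < y - 2 -> 3*vec[y + 3] + 2*tot > 3) and ((not (3*tot < y - 2)) -> k + 2*tot > -2); else branch requires k + 2*tot > -2.
Before the if: (vec[1] = -13 -> ((3*tot < y - 2 -> 3*vec[y + 3] + 2*tot > 3) and ((not (3*tot < y - 2)) -> k + 2*tot > -2))) and ((not (vec[1] = -13)) -> k + 2*tot > -2)
Before tot := vec[4] - 8: (vec[1] = -13 -> ((3*vec[4] < y + 22 -> 3*vec[y + 3] + 2*vec[4] > 19) and ((not (3*vec[4] < y + 22)) -> 2*vec[4] + k > 14))) and ((not (vec[1] = -13)) -> 2*vec[4] + k > 14)
Answer: WP = (vec[1] = -13 -> ((3*vec[4] < y + 22 -> 3*vec[y + 3] + 2*vec[4] > 19) and ((not (3*vec[4] < y + 22)) -> 2*vec[4] + k > 14))) and ((not (vec[1] = -13)) -> 2*vec[4] + k > 14)


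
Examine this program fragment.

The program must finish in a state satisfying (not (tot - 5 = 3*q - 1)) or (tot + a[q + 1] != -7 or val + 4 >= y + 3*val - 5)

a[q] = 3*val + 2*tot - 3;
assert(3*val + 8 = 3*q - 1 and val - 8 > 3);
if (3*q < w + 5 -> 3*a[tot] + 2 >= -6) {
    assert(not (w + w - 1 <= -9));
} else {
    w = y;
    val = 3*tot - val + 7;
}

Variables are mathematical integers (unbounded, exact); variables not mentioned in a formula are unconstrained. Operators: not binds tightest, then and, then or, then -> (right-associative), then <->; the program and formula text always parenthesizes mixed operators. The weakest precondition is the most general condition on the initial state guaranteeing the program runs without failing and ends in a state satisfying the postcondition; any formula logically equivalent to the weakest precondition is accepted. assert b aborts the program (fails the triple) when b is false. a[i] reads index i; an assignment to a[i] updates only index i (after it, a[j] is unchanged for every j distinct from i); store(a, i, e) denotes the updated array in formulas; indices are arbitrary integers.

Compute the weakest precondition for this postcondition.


Working backward. After the program, the postcondition (not (tot - 5 = 3*q - 1)) or (tot + a[q + 1] != -7 or val + 4 >= y + 3*val - 5) must hold; in canonical form it is (not (tot = 3*q + 4)) or a[q + 1] + tot != -7 or 2*val + y <= 9.
Then branch requires (not (2*w <= -8)) and ((not (tot = 3*q + 4)) or a[q + 1] + tot != -7 or 2*val + y <= 9); else branch requires (not (tot = 3*q + 4)) or a[q + 1] + tot != -7 or 6*tot + y <= 2*val - 5.
Before the if: ((3*q < w + 5 -> 3*a[tot] >= -8) -> ((not (2*w <= -8)) and ((not (tot = 3*q + 4)) or a[q + 1] + tot != -7 or 2*val + y <= 9))) and ((not (3*q < w + 5 -> 3*a[tot] >= -8)) -> ((not (tot = 3*q + 4)) or a[q + 1] + tot != -7 or 6*tot + y <= 2*val - 5))
Before assert 3*val + 8 = 3*q - 1 and val - 8 > 3: 3*val = 3*q - 9 and val > 11 and ((3*q < w + 5 -> 3*a[tot] >= -8) -> ((not (2*w <= -8)) and ((not (tot = 3*q + 4)) or a[q + 1] + tot != -7 or 2*val + y <= 9))) and ((not (3*q < w + 5 -> 3*a[tot] >= -8)) -> ((not (tot = 3*q + 4)) or a[q + 1] + tot != -7 or 6*tot + y <= 2*val - 5))
Before a[q] := 3*val + 2*tot - 3: 3*val = 3*q - 9 and val > 11 and ((3*q < w + 5 -> 3*store(a, q, 2*tot + 3*val - 3)[tot] >= -8) -> ((not (2*w <= -8)) and ((not (tot = 3*q + 4)) or store(a, q, 2*tot + 3*val - 3)[q + 1] + tot != -7 or 2*val + y <= 9))) and ((not (3*q < w + 5 -> 3*store(a, q, 2*tot + 3*val - 3)[tot] >= -8)) -> ((not (tot = 3*q + 4)) or store(a, q, 2*tot + 3*val - 3)[q + 1] + tot != -7 or 6*tot + y <= 2*val - 5))
Answer: WP = 3*val = 3*q - 9 and val > 11 and ((3*q < w + 5 -> 3*store(a, q, 2*tot + 3*val - 3)[tot] >= -8) -> ((not (2*w <= -8)) and ((not (tot = 3*q + 4)) or store(a, q, 2*tot + 3*val - 3)[q + 1] + tot != -7 or 2*val + y <= 9))) and ((not (3*q < w + 5 -> 3*store(a, q, 2*tot + 3*val - 3)[tot] >= -8)) -> ((not (tot = 3*q + 4)) or store(a, q, 2*tot + 3*val - 3)[q + 1] + tot != -7 or 6*tot + y <= 2*val - 5))


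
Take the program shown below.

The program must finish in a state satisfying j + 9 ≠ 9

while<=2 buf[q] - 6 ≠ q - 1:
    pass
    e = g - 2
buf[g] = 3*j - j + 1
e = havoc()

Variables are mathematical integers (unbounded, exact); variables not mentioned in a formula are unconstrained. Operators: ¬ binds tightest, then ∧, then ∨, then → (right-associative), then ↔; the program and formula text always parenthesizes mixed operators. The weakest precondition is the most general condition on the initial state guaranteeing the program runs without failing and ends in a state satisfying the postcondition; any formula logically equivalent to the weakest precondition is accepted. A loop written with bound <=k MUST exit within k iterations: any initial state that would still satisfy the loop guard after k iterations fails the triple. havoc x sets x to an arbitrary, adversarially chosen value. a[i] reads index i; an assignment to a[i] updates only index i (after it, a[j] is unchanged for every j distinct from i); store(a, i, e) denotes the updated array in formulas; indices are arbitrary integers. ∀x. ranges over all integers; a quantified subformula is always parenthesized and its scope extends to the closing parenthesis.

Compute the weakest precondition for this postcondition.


Working backward. After the program, the postcondition j + 9 ≠ 9 must hold; in canonical form it is j ≠ 0.
Before havoc e: j ≠ 0
Before buf[g] := 3*j - j + 1: j ≠ 0
Before the loop (bound <=2), unroll the exhaustion recursion (WP_0 = exit-now case; WP_j = one more guarded iteration, up to j = 2):
  WP_0: (¬(buf[q] ≠ q + 5)) ∧ j ≠ 0
  WP_1: (buf[q] ≠ q + 5 → ((¬(buf[q] ≠ q + 5)) ∧ j ≠ 0)) ∧ ((¬(buf[q] ≠ q + 5)) → j ≠ 0)
  WP_2: (buf[q] ≠ q + 5 → ((buf[q] ≠ q + 5 → ((¬(buf[q] ≠ q + 5)) ∧ j ≠ 0)) ∧ ((¬(buf[q] ≠ q + 5)) → j ≠ 0))) ∧ ((¬(buf[q] ≠ q + 5)) → j ≠ 0)
So before the loop: (buf[q] ≠ q + 5 → ((buf[q] ≠ q + 5 → ((¬(buf[q] ≠ q + 5)) ∧ j ≠ 0)) ∧ ((¬(buf[q] ≠ q + 5)) → j ≠ 0))) ∧ ((¬(buf[q] ≠ q + 5)) → j ≠ 0)
Answer: WP = (buf[q] ≠ q + 5 → ((buf[q] ≠ q + 5 → ((¬(buf[q] ≠ q + 5)) ∧ j ≠ 0)) ∧ ((¬(buf[q] ≠ q + 5)) → j ≠ 0))) ∧ ((¬(buf[q] ≠ q + 5)) → j ≠ 0)


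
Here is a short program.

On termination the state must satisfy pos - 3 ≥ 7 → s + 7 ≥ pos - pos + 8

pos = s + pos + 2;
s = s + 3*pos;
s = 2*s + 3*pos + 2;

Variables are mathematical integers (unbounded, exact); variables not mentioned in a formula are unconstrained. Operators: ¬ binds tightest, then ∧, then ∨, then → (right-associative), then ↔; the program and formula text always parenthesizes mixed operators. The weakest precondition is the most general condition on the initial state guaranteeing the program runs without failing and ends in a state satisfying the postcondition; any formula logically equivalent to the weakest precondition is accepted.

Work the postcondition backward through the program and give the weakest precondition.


Working backward. After the program, the postcondition pos - 3 ≥ 7 → s + 7 ≥ pos - pos + 8 must hold; in canonical form it is pos ≥ 10 → s ≥ 1.
Before s := 2*s + 3*pos + 2: pos ≥ 10 → 3*pos + 2*s ≥ -1
Before s := s + 3*pos: pos ≥ 10 → 9*pos + 2*s ≥ -1
Before pos := s + pos + 2: pos + s ≥ 8 → 9*pos + 11*s ≥ -19
Answer: WP = pos + s ≥ 8 → 9*pos + 11*s ≥ -19


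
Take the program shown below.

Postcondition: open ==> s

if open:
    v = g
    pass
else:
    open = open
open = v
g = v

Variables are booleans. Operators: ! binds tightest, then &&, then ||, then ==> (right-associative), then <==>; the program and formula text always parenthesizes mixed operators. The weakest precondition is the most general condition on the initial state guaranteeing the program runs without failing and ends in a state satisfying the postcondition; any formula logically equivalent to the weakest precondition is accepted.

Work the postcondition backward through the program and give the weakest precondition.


Working backward. After the program, open ==> s must hold.
Before g := v: open ==> s
Before open := v: v ==> s
Then branch requires g ==> s; else branch requires v ==> s.
Before the if: (open ==> (g ==> s)) && ((!open) ==> (v ==> s))
Answer: WP = (open ==> (g ==> s)) && ((!open) ==> (v ==> s))


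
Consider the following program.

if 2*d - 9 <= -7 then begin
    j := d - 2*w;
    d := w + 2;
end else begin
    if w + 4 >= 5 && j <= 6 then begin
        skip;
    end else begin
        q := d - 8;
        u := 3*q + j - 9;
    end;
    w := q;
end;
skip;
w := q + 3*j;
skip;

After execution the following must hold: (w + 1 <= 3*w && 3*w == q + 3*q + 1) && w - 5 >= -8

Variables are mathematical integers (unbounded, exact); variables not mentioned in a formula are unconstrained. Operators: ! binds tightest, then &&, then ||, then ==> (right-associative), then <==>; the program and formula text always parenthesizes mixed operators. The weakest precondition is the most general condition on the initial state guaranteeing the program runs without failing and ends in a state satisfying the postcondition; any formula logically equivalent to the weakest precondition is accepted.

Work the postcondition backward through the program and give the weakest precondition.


Working backward. After the program, the postcondition (w + 1 <= 3*w && 3*w == q + 3*q + 1) && w - 5 >= -8 must hold; in canonical form it is 2*w >= 1 && 3*w == 4*q + 1 && w >= -3.
Before skip: 2*w >= 1 && 3*w == 4*q + 1 && w >= -3
Before w := q + 3*j: 6*j + 2*q >= 1 && 9*j == q + 1 && 3*j + q >= -3
Before skip: 6*j + 2*q >= 1 && 9*j == q + 1 && 3*j + q >= -3
Then branch requires 6*d + 2*q >= 12*w + 1 && 9*d == q + 18*w + 1 && 3*d + q >= 6*w - 3; else branch requires ((w >= 1 && j <= 6) ==> (6*j + 2*q >= 1 && 9*j == q + 1 && 3*j + q >= -3)) && ((!(w >= 1 && j <= 6)) ==> (2*d + 6*j >= 17 && 9*j == d - 7 && d + 3*j >= 5)).
Before the if: (2*d <= 2 ==> (6*d + 2*q >= 12*w + 1 && 9*d == q + 18*w + 1 && 3*d + q >= 6*w - 3)) && ((!(2*d <= 2)) ==> (((w >= 1 && j <= 6) ==> (6*j + 2*q >= 1 && 9*j == q + 1 && 3*j + q >= -3)) && ((!(w >= 1 && j <= 6)) ==> (2*d + 6*j >= 17 && 9*j == d - 7 && d + 3*j >= 5))))
Answer: WP = (2*d <= 2 ==> (6*d + 2*q >= 12*w + 1 && 9*d == q + 18*w + 1 && 3*d + q >= 6*w - 3)) && ((!(2*d <= 2)) ==> (((w >= 1 && j <= 6) ==> (6*j + 2*q >= 1 && 9*j == q + 1 && 3*j + q >= -3)) && ((!(w >= 1 && j <= 6)) ==> (2*d + 6*j >= 17 && 9*j == d - 7 && d + 3*j >= 5))))


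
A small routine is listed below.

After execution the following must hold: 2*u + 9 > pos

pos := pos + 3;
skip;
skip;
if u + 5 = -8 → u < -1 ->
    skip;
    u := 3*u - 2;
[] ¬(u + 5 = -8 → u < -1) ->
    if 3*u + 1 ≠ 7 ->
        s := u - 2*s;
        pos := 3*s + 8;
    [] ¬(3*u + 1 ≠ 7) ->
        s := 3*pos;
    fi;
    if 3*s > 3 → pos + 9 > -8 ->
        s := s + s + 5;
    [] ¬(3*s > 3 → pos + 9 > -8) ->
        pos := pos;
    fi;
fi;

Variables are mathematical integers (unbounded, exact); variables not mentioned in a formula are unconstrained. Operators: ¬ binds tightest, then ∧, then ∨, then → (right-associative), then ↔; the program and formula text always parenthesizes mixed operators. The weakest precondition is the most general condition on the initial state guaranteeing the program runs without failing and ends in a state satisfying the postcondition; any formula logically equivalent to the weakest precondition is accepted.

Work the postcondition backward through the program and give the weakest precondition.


Working backward. After the program, the postcondition 2*u + 9 > pos must hold; in canonical form it is 2*u > pos - 9.
Then branch requires 6*u > pos - 5; else branch requires (3*u ≠ 6 → (((3*u > 6*s + 3 → 3*u > 6*s - 25) → 6*s > u - 1) ∧ ((¬(3*u > 6*s + 3 → 3*u > 6*s - 25)) → 6*s > u - 1))) ∧ ((¬(3*u ≠ 6)) → (((9*pos > 3 → pos > -17) → 2*u > pos - 9) ∧ ((¬(9*pos > 3 → pos > -17)) → 2*u > pos - 9))).
Before the if: ((u = -13 → u < -1) → 6*u > pos - 5) ∧ ((¬(u = -13 → u < -1)) → ((3*u ≠ 6 → (((3*u > 6*s + 3 → 3*u > 6*s - 25) → 6*s > u - 1) ∧ ((¬(3*u > 6*s + 3 → 3*u > 6*s - 25)) → 6*s > u - 1))) ∧ ((¬(3*u ≠ 6)) → (((9*pos > 3 → pos > -17) → 2*u > pos - 9) ∧ ((¬(9*pos > 3 → pos > -17)) → 2*u > pos - 9)))))
Before skip: ((u = -13 → u < -1) → 6*u > pos - 5) ∧ ((¬(u = -13 → u < -1)) → ((3*u ≠ 6 → (((3*u > 6*s + 3 → 3*u > 6*s - 25) → 6*s > u - 1) ∧ ((¬(3*u > 6*s + 3 → 3*u > 6*s - 25)) → 6*s > u - 1))) ∧ ((¬(3*u ≠ 6)) → (((9*pos > 3 → pos > -17) → 2*u > pos - 9) ∧ ((¬(9*pos > 3 → pos > -17)) → 2*u > pos - 9)))))
Before skip: ((u = -13 → u < -1) → 6*u > pos - 5) ∧ ((¬(u = -13 → u < -1)) → ((3*u ≠ 6 → (((3*u > 6*s + 3 → 3*u > 6*s - 25) → 6*s > u - 1) ∧ ((¬(3*u > 6*s + 3 → 3*u > 6*s - 25)) → 6*s > u - 1))) ∧ ((¬(3*u ≠ 6)) → (((9*pos > 3 → pos > -17) → 2*u > pos - 9) ∧ ((¬(9*pos > 3 → pos > -17)) → 2*u > pos - 9)))))
Before pos := pos + 3: ((u = -13 → u < -1) → 6*u > pos - 2) ∧ ((¬(u = -13 → u < -1)) → ((3*u ≠ 6 → (((3*u > 6*s + 3 → 3*u > 6*s - 25) → 6*s > u - 1) ∧ ((¬(3*u > 6*s + 3 → 3*u > 6*s - 25)) → 6*s > u - 1))) ∧ ((¬(3*u ≠ 6)) → (((9*pos > -24 → pos > -20) → 2*u > pos - 6) ∧ ((¬(9*pos > -24 → pos > -20)) → 2*u > pos - 6)))))
Answer: WP = ((u = -13 → u < -1) → 6*u > pos - 2) ∧ ((¬(u = -13 → u < -1)) → ((3*u ≠ 6 → (((3*u > 6*s + 3 → 3*u > 6*s - 25) → 6*s > u - 1) ∧ ((¬(3*u > 6*s + 3 → 3*u > 6*s - 25)) → 6*s > u - 1))) ∧ ((¬(3*u ≠ 6)) → (((9*pos > -24 → pos > -20) → 2*u > pos - 6) ∧ ((¬(9*pos > -24 → pos > -20)) → 2*u > pos - 6)))))


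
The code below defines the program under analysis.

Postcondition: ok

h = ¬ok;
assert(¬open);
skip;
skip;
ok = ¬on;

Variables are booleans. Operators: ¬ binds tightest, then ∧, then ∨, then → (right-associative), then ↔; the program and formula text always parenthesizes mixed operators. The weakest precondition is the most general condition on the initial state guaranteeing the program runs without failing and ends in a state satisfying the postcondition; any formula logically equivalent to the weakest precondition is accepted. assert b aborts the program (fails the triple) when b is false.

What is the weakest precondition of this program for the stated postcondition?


Working backward. After the program, ok must hold.
Before ok := ¬on: ¬on
Before skip: ¬on
Before skip: ¬on
Before assert ¬open: (¬open) ∧ (¬on)
Before h := ¬ok: (¬open) ∧ (¬on)
Answer: WP = (¬open) ∧ (¬on)


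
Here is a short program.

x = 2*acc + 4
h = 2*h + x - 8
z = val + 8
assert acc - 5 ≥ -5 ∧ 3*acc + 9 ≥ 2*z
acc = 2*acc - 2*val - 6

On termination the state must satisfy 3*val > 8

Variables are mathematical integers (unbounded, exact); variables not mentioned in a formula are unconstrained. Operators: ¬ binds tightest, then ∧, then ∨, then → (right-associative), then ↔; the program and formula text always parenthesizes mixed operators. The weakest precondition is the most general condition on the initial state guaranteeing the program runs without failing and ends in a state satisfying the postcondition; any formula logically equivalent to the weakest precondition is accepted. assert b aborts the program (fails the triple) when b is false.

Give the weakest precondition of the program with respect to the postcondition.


Working backward. After the program, 3*val > 8 must hold.
Before acc := 2*acc - 2*val - 6: 3*val > 8
Before assert acc - 5 ≥ -5 ∧ 3*acc + 9 ≥ 2*z: acc ≥ 0 ∧ 3*acc ≥ 2*z - 9 ∧ 3*val > 8
Before z := val + 8: acc ≥ 0 ∧ 3*acc ≥ 2*val + 7 ∧ 3*val > 8
Before h := 2*h + x - 8: acc ≥ 0 ∧ 3*acc ≥ 2*val + 7 ∧ 3*val > 8
Before x := 2*acc + 4: acc ≥ 0 ∧ 3*acc ≥ 2*val + 7 ∧ 3*val > 8
Answer: WP = acc ≥ 0 ∧ 3*acc ≥ 2*val + 7 ∧ 3*val > 8


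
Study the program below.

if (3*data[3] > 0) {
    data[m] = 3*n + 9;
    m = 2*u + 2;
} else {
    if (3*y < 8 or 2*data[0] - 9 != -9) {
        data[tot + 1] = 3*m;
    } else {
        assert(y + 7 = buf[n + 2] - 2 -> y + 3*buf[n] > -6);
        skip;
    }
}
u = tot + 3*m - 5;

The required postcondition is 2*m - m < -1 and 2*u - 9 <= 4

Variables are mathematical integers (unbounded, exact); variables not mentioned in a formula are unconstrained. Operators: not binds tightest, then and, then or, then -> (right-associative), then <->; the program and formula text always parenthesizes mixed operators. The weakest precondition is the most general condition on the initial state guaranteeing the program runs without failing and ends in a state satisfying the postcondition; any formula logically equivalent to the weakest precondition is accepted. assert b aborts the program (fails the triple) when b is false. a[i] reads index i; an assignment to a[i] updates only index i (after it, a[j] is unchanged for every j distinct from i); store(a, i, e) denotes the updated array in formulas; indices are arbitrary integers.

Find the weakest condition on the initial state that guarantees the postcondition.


Working backward. After the program, the postcondition 2*m - m < -1 and 2*u - 9 <= 4 must hold; in canonical form it is m < -1 and 2*u <= 13.
Before u := tot + 3*m - 5: m < -1 and 6*m + 2*tot <= 23
Then branch requires 2*u < -3 and 2*tot + 12*u <= 11; else branch requires ((3*y < 8 or 2*data[0] != 0) -> (m < -1 and 6*m + 2*tot <= 23)) and ((not (3*y < 8 or 2*data[0] != 0)) -> ((y = buf[n + 2] - 9 -> 3*buf[n] + y > -6) and m < -1 and 6*m + 2*tot <= 23)).
Before the if: (3*data[3] > 0 -> (2*u < -3 and 2*tot + 12*u <= 11)) and ((not (3*data[3] > 0)) -> (((3*y < 8 or 2*data[0] != 0) -> (m < -1 and 6*m + 2*tot <= 23)) and ((not (3*y < 8 or 2*data[0] != 0)) -> ((y = buf[n + 2] - 9 -> 3*buf[n] + y > -6) and m < -1 and 6*m + 2*tot <= 23))))
Answer: WP = (3*data[3] > 0 -> (2*u < -3 and 2*tot + 12*u <= 11)) and ((not (3*data[3] > 0)) -> (((3*y < 8 or 2*data[0] != 0) -> (m < -1 and 6*m + 2*tot <= 23)) and ((not (3*y < 8 or 2*data[0] != 0)) -> ((y = buf[n + 2] - 9 -> 3*buf[n] + y > -6) and m < -1 and 6*m + 2*tot <= 23))))


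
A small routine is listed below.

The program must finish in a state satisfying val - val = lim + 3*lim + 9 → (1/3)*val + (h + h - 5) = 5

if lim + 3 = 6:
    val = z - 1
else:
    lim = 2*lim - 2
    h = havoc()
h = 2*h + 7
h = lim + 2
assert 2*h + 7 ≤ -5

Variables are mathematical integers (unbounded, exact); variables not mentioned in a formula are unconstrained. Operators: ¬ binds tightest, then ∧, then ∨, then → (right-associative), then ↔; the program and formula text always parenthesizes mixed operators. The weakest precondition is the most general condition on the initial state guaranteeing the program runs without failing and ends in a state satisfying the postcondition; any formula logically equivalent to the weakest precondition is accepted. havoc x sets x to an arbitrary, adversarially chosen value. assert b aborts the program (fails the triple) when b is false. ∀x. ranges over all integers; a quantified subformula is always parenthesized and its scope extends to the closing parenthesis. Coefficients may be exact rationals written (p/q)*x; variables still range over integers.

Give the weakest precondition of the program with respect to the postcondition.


Working backward. After the program, the postcondition val - val = lim + 3*lim + 9 → (1/3)*val + (h + h - 5) = 5 must hold; in canonical form it is 4*lim = -9 → 2*h + (1/3)*val = 10.
Before assert 2*h + 7 ≤ -5: 2*h ≤ -12 ∧ (4*lim = -9 → 2*h + (1/3)*val = 10)
Before h := lim + 2: 2*lim ≤ -16 ∧ (4*lim = -9 → 2*lim + (1/3)*val = 6)
Before h := 2*h + 7: 2*lim ≤ -16 ∧ (4*lim = -9 → 2*lim + (1/3)*val = 6)
Then branch requires 2*lim ≤ -16 ∧ (4*lim = -9 → 2*lim + (1/3)*z = 19/3); else branch requires 4*lim ≤ -12 ∧ (8*lim = -1 → 4*lim + (1/3)*val = 10).
Before the if: (lim = 3 → (2*lim ≤ -16 ∧ (4*lim = -9 → 2*lim + (1/3)*z = 19/3))) ∧ ((¬(lim = 3)) → (4*lim ≤ -12 ∧ (8*lim = -1 → 4*lim + (1/3)*val = 10)))
Answer: WP = (lim = 3 → (2*lim ≤ -16 ∧ (4*lim = -9 → 2*lim + (1/3)*z = 19/3))) ∧ ((¬(lim = 3)) → (4*lim ≤ -12 ∧ (8*lim = -1 → 4*lim + (1/3)*val = 10)))


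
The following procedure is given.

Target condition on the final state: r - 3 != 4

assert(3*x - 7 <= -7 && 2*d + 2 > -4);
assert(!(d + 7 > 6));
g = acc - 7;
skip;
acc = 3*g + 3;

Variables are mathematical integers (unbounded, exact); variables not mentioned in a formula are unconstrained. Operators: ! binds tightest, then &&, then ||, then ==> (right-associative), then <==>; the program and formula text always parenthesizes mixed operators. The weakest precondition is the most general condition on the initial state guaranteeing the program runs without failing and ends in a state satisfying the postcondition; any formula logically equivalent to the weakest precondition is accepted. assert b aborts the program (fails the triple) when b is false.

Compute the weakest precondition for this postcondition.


Working backward. After the program, the postcondition r - 3 != 4 must hold; in canonical form it is r != 7.
Before acc := 3*g + 3: r != 7
Before skip: r != 7
Before g := acc - 7: r != 7
Before assert !(d + 7 > 6): (!(d > -1)) && r != 7
Before assert 3*x - 7 <= -7 && 2*d + 2 > -4: 3*x <= 0 && 2*d > -6 && (!(d > -1)) && r != 7
Answer: WP = 3*x <= 0 && 2*d > -6 && (!(d > -1)) && r != 7


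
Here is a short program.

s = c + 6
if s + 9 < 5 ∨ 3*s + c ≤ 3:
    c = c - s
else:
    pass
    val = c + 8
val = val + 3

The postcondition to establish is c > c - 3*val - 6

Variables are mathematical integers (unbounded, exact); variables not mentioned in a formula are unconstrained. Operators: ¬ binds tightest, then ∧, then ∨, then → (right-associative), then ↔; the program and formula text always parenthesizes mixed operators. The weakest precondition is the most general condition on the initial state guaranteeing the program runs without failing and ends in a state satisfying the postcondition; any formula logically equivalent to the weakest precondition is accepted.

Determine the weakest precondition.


Working backward. After the program, the postcondition c > c - 3*val - 6 must hold; in canonical form it is 3*val > -6.
Before val := val + 3: 3*val > -15
Then branch requires 3*val > -15; else branch requires 3*c > -39.
Before the if: ((s < -4 ∨ c + 3*s ≤ 3) → 3*val > -15) ∧ ((¬(s < -4 ∨ c + 3*s ≤ 3)) → 3*c > -39)
Before s := c + 6: ((c < -10 ∨ 4*c ≤ -15) → 3*val > -15) ∧ ((¬(c < -10 ∨ 4*c ≤ -15)) → 3*c > -39)
Answer: WP = ((c < -10 ∨ 4*c ≤ -15) → 3*val > -15) ∧ ((¬(c < -10 ∨ 4*c ≤ -15)) → 3*c > -39)


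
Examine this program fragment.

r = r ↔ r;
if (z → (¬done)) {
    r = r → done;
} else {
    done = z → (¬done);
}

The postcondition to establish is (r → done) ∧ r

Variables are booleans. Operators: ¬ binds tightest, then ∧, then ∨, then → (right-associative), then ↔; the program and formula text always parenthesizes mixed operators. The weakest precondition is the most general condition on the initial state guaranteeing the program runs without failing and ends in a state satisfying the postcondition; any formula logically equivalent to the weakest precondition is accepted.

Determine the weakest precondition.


Working backward. After the program, (r → done) ∧ r must hold.
Then branch requires ((r → done) → done) ∧ (r → done); else branch requires (r → (z → (¬done))) ∧ r.
Before the if: ((z → (¬done)) → (((r → done) → done) ∧ (r → done))) ∧ ((¬(z → (¬done))) → ((r → (z → (¬done))) ∧ r))
Before r := r ↔ r: ((z → (¬done)) → done) ∧ ((¬(z → (¬done))) → (z → (¬done)))
Answer: WP = ((z → (¬done)) → done) ∧ ((¬(z → (¬done))) → (z → (¬done)))


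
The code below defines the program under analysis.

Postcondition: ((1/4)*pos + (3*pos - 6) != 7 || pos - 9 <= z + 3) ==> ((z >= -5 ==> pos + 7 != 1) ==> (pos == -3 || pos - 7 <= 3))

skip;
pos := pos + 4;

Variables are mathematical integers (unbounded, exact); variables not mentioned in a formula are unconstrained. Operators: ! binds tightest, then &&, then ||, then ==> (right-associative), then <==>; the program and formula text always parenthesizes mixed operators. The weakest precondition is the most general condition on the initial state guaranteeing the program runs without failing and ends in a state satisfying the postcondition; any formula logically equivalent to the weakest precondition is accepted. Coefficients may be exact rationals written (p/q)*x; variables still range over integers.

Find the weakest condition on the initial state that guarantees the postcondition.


Working backward. After the program, the postcondition ((1/4)*pos + (3*pos - 6) != 7 || pos - 9 <= z + 3) ==> ((z >= -5 ==> pos + 7 != 1) ==> (pos == -3 || pos - 7 <= 3)) must hold; in canonical form it is ((13/4)*pos != 13 || pos <= z + 12) ==> ((z >= -5 ==> pos != -6) ==> (pos == -3 || pos <= 10)).
Before pos := pos + 4: ((13/4)*pos != 0 || pos <= z + 8) ==> ((z >= -5 ==> pos != -10) ==> (pos == -7 || pos <= 6))
Before skip: ((13/4)*pos != 0 || pos <= z + 8) ==> ((z >= -5 ==> pos != -10) ==> (pos == -7 || pos <= 6))
Answer: WP = ((13/4)*pos != 0 || pos <= z + 8) ==> ((z >= -5 ==> pos != -10) ==> (pos == -7 || pos <= 6))


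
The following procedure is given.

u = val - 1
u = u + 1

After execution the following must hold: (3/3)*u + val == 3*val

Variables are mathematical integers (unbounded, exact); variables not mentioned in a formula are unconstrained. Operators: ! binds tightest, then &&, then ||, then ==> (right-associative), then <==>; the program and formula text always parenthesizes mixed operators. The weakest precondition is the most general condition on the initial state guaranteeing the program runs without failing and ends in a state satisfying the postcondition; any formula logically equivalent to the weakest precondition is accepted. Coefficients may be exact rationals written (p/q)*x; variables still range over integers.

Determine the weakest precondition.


Working backward. After the program, the postcondition (3/3)*u + val == 3*val must hold; in canonical form it is u == 2*val.
Before u := u + 1: u == 2*val - 1
Before u := val - 1: val == 0
Answer: WP = val == 0


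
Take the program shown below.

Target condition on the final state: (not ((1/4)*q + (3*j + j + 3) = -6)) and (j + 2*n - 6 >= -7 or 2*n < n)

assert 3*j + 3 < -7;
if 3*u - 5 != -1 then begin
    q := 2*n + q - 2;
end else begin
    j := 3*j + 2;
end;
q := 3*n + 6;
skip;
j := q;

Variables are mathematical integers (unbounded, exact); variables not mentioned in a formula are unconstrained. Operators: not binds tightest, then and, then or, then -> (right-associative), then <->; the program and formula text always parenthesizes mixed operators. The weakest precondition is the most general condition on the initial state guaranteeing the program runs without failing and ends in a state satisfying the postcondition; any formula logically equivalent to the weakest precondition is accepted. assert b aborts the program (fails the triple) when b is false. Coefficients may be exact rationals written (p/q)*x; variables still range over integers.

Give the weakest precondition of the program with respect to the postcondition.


Working backward. After the program, the postcondition (not ((1/4)*q + (3*j + j + 3) = -6)) and (j + 2*n - 6 >= -7 or 2*n < n) must hold; in canonical form it is (not (4*j + (1/4)*q = -9)) and (j + 2*n >= -1 or n < 0).
Before j := q: (not ((17/4)*q = -9)) and (2*n + q >= -1 or n < 0)
Before skip: (not ((17/4)*q = -9)) and (2*n + q >= -1 or n < 0)
Before q := 3*n + 6: (not ((51/4)*n = -69/2)) and (5*n >= -7 or n < 0)
Then branch requires (not ((51/4)*n = -69/2)) and (5*n >= -7 or n < 0); else branch requires (not ((51/4)*n = -69/2)) and (5*n >= -7 or n < 0).
Before the if: (3*u != 4 -> ((not ((51/4)*n = -69/2)) and (5*n >= -7 or n < 0))) and ((not (3*u != 4)) -> ((not ((51/4)*n = -69/2)) and (5*n >= -7 or n < 0)))
Before assert 3*j + 3 < -7: 3*j < -10 and (3*u != 4 -> ((not ((51/4)*n = -69/2)) and (5*n >= -7 or n < 0))) and ((not (3*u != 4)) -> ((not ((51/4)*n = -69/2)) and (5*n >= -7 or n < 0)))
Answer: WP = 3*j < -10 and (3*u != 4 -> ((not ((51/4)*n = -69/2)) and (5*n >= -7 or n < 0))) and ((not (3*u != 4)) -> ((not ((51/4)*n = -69/2)) and (5*n >= -7 or n < 0)))


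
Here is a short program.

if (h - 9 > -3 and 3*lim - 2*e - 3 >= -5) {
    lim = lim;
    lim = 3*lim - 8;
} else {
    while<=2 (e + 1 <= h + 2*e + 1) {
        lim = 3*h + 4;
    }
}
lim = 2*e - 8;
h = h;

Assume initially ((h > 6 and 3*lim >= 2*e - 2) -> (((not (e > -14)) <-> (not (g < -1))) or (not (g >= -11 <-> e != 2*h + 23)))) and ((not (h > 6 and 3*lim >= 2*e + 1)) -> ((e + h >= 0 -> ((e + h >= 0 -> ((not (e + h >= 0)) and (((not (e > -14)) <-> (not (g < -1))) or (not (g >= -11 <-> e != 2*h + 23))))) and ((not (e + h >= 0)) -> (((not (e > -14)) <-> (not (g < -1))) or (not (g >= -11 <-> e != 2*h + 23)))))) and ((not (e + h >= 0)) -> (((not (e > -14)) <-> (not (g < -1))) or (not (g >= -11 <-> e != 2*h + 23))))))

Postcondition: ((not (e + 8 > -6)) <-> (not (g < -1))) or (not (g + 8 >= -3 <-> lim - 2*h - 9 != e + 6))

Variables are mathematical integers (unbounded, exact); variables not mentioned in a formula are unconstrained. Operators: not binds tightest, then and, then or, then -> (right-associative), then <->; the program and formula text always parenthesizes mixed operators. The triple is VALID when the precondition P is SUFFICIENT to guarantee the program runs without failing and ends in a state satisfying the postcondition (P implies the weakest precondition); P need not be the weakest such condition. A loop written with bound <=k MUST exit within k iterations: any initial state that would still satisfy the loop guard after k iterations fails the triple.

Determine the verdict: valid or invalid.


Working backward. After the program, the postcondition ((not (e + 8 > -6)) <-> (not (g < -1))) or (not (g + 8 >= -3 <-> lim - 2*h - 9 != e + 6)) must hold; in canonical form it is ((not (e > -14)) <-> (not (g < -1))) or (not (g >= -11 <-> lim != e + 2*h + 15)).
Before h := h: ((not (e > -14)) <-> (not (g < -1))) or (not (g >= -11 <-> lim != e + 2*h + 15))
Before lim := 2*e - 8: ((not (e > -14)) <-> (not (g < -1))) or (not (g >= -11 <-> e != 2*h + 23))
Then branch requires ((not (e > -14)) <-> (not (g < -1))) or (not (g >= -11 <-> e != 2*h + 23)); else branch requires (e + h >= 0 -> ((e + h >= 0 -> ((not (e + h >= 0)) and (((not (e > -14)) <-> (not (g < -1))) or (not (g >= -11 <-> e != 2*h + 23))))) and ((not (e + h >= 0)) -> (((not (e > -14)) <-> (not (g < -1))) or (not (g >= -11 <-> e != 2*h + 23)))))) and ((not (e + h >= 0)) -> (((not (e > -14)) <-> (not (g < -1))) or (not (g >= -11 <-> e != 2*h + 23)))).
Before the if: ((h > 6 and 3*lim >= 2*e - 2) -> (((not (e > -14)) <-> (not (g < -1))) or (not (g >= -11 <-> e != 2*h + 23)))) and ((not (h > 6 and 3*lim >= 2*e - 2)) -> ((e + h >= 0 -> ((e + h >= 0 -> ((not (e + h >= 0)) and (((not (e > -14)) <-> (not (g < -1))) or (not (g >= -11 <-> e != 2*h + 23))))) and ((not (e + h >= 0)) -> (((not (e > -14)) <-> (not (g < -1))) or (not (g >= -11 <-> e != 2*h + 23)))))) and ((not (e + h >= 0)) -> (((not (e > -14)) <-> (not (g < -1))) or (not (g >= -11 <-> e != 2*h + 23))))))
The weakest precondition is ((h > 6 and 3*lim >= 2*e - 2) -> (((not (e > -14)) <-> (not (g < -1))) or (not (g >= -11 <-> e != 2*h + 23)))) and ((not (h > 6 and 3*lim >= 2*e - 2)) -> ((e + h >= 0 -> ((e + h >= 0 -> ((not (e + h >= 0)) and (((not (e > -14)) <-> (not (g < -1))) or (not (g >= -11 <-> e != 2*h + 23))))) and ((not (e + h >= 0)) -> (((not (e > -14)) <-> (not (g < -1))) or (not (g >= -11 <-> e != 2*h + 23)))))) and ((not (e + h >= 0)) -> (((not (e > -14)) <-> (not (g < -1))) or (not (g >= -11 <-> e != 2*h + 23)))))).
Check whether ((h > 6 and 3*lim >= 2*e - 2) -> (((not (e > -14)) <-> (not (g < -1))) or (not (g >= -11 <-> e != 2*h + 23)))) and ((not (h > 6 and 3*lim >= 2*e + 1)) -> ((e + h >= 0 -> ((e + h >= 0 -> ((not (e + h >= 0)) and (((not (e > -14)) <-> (not (g < -1))) or (not (g >= -11 <-> e != 2*h + 23))))) and ((not (e + h >= 0)) -> (((not (e > -14)) <-> (not (g < -1))) or (not (g >= -11 <-> e != 2*h + 23)))))) and ((not (e + h >= 0)) -> (((not (e > -14)) <-> (not (g < -1))) or (not (g >= -11 <-> e != 2*h + 23)))))) implies it.
Every state satisfying the precondition satisfies the weakest precondition: the implication holds.
Answer: valid
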